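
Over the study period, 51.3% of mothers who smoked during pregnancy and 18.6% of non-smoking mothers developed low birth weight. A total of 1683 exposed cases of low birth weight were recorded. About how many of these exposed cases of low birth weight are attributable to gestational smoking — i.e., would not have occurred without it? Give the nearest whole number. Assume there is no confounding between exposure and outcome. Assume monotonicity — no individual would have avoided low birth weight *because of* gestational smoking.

p₁ = 0.513, p₀ = 0.186.
PN = (p₁ − p₀)/p₁ = (0.513 − 0.186) / 0.513 ≈ 0.63743.
Attributable cases ≈ PN × (exposed cases) = 0.63743 × 1683 ≈ 1072.79.

about 1073 cases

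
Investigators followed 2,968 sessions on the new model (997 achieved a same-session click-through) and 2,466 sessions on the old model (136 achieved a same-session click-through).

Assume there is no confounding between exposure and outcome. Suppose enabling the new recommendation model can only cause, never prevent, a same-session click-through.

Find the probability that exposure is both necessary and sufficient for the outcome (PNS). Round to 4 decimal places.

PNS ≈ 0.2808

p₁ = P(outcome | exposed) = 997/2968 = 0.33592
p₀ = P(outcome | unexposed) = 136/2466 = 0.05515
Under exogeneity and monotonicity, PNS = p₁ − p₀.
PNS = 0.33592 − 0.05515 = 0.28077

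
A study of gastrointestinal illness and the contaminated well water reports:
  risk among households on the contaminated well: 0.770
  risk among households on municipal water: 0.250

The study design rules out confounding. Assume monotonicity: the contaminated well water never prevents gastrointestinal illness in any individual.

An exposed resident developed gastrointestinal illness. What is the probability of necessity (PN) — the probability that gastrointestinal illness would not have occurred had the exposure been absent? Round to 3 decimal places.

Let p₁ = 0.77, p₀ = 0.25.
Under exogeneity and monotonicity, PN = (p₁ − p₀) / p₁.
PN = (0.77 − 0.25) / 0.77 = 0.52 / 0.77 ≈ 0.6753

PN ≈ 0.675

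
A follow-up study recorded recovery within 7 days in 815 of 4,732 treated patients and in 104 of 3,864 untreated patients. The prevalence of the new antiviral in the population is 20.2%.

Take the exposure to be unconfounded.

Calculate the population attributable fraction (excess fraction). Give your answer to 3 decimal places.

PAF ≈ 0.522

p₁ = P(outcome | exposed) = 815/4732 = 0.17223
p₀ = P(outcome | unexposed) = 104/3864 = 0.026915
Overall risk P(Y=1) = π·p₁ + (1−π)·p₀ = 0.202×0.17223 + 0.798×0.026915 = 0.056269.
Under exogeneity, PAF = [P(Y=1) − p₀] / P(Y=1).
PAF = (0.056269 − 0.026915) / 0.056269 ≈ 0.5217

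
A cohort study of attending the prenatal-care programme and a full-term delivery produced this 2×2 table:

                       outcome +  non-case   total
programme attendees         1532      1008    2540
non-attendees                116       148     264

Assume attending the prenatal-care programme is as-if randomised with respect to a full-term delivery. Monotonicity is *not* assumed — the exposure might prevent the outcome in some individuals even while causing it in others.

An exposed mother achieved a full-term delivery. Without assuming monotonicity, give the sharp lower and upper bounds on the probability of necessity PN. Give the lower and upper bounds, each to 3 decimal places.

0.272 ≤ PN ≤ 0.929

p₁ = P(outcome | exposed) = 1532/2540 = 0.60315
p₀ = P(outcome | unexposed) = 116/264 = 0.43939
Under exogeneity alone the bounds on PN are max{0,(p₁−p₀)/p₁} ≤ PN ≤ min{1,(1−p₀)/p₁}.
  lower = (p₁ − p₀)/p₁ = 0.16376 / 0.60315 ≈ 0.2715
  upper = min{1, (1 − p₀)/p₁} = 0.56061 / 0.60315 ≈ 0.9295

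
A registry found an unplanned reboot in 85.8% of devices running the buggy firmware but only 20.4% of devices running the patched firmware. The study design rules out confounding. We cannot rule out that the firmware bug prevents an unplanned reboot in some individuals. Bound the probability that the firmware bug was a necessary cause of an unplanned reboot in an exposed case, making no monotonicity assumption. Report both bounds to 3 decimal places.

0.762 ≤ PN ≤ 0.928

p₁ = 0.858, p₀ = 0.204.
Under exogeneity alone the bounds on PN are max{0,(p₁−p₀)/p₁} ≤ PN ≤ min{1,(1−p₀)/p₁}.
  lower = (p₁ − p₀)/p₁ = 0.654 / 0.858 ≈ 0.7622
  upper = min{1, (1 − p₀)/p₁} = 0.796 / 0.858 ≈ 0.9277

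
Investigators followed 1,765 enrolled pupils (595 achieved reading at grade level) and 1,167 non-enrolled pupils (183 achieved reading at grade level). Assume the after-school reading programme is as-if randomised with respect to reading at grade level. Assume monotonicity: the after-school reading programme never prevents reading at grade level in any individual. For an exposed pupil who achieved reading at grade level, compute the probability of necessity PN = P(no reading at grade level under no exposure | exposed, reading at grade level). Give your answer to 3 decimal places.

PN ≈ 0.535

p₁ = P(outcome | exposed) = 595/1765 = 0.33711
p₀ = P(outcome | unexposed) = 183/1167 = 0.15681
Under exogeneity and monotonicity, PN = (p₁ − p₀) / p₁.
PN = (0.33711 − 0.15681) / 0.33711 = 0.1803 / 0.33711 ≈ 0.5348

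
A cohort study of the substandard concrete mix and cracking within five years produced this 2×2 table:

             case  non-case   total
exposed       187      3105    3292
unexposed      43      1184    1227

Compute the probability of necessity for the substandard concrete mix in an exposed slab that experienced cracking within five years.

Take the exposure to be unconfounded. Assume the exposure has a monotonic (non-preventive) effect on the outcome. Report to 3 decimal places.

PN ≈ 0.383

p₁ = P(outcome | exposed) = 187/3292 = 0.056804
p₀ = P(outcome | unexposed) = 43/1227 = 0.035045
Under exogeneity and monotonicity, PN = (p₁ − p₀)/p₁.
PN = (0.056804 − 0.035045) / 0.056804 ≈ 0.3831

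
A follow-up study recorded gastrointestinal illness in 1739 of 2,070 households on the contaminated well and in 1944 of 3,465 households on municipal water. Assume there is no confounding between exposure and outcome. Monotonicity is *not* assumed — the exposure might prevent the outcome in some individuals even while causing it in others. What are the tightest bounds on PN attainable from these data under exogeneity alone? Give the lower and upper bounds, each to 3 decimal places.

p₁ = P(outcome | exposed) = 1739/2070 = 0.8401
p₀ = P(outcome | unexposed) = 1944/3465 = 0.56104
Under exogeneity alone the bounds on PN are max{0,(p₁−p₀)/p₁} ≤ PN ≤ min{1,(1−p₀)/p₁}.
  lower = (p₁ − p₀)/p₁ = 0.27906 / 0.8401 ≈ 0.3322
  upper = min{1, (1 − p₀)/p₁} = 0.43896 / 0.8401 ≈ 0.5225

0.332 ≤ PN ≤ 0.523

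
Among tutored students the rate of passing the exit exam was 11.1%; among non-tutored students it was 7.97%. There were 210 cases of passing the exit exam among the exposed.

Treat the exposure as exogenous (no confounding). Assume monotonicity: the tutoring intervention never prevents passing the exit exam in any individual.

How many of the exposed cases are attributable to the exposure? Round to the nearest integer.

about 59 cases

p₁ = 0.111, p₀ = 0.0797.
PN = (p₁ − p₀)/p₁ = (0.111 − 0.0797) / 0.111 ≈ 0.28198.
Attributable cases ≈ PN × (exposed cases) = 0.28198 × 210 ≈ 59.22.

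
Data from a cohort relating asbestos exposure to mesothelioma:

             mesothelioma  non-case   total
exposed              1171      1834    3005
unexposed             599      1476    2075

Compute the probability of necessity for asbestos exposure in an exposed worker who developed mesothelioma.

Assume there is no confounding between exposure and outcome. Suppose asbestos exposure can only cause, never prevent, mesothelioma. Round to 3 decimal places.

PN ≈ 0.259

p₁ = P(outcome | exposed) = 1171/3005 = 0.38968
p₀ = P(outcome | unexposed) = 599/2075 = 0.28867
Under exogeneity and monotonicity, PN = (p₁ − p₀) / p₁.
PN = (0.38968 − 0.28867) / 0.38968 = 0.10101 / 0.38968 ≈ 0.2592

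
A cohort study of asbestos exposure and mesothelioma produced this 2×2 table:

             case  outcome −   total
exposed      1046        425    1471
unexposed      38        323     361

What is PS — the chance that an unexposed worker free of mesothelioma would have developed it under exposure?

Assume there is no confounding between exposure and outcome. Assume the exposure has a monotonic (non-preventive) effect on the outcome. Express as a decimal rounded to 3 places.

p₁ = P(outcome | exposed) = 1046/1471 = 0.71108
p₀ = P(outcome | unexposed) = 38/361 = 0.10526
Under exogeneity and monotonicity, PS = (p₁ − p₀)/(1 − p₀).
PS = (0.71108 − 0.10526) / 0.89474 ≈ 0.6771

PS ≈ 0.677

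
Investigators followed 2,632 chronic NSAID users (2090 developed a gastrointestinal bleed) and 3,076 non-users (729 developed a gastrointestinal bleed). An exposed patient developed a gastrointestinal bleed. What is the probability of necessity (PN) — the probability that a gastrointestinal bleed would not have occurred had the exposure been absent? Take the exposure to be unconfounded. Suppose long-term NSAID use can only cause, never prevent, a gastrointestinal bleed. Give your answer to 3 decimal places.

p₁ = P(outcome | exposed) = 2090/2632 = 0.79407
p₀ = P(outcome | unexposed) = 729/3076 = 0.237
Under exogeneity and monotonicity, PN = (p₁ − p₀) / p₁.
PN = (0.79407 − 0.237) / 0.79407 = 0.55708 / 0.79407 ≈ 0.7015

PN ≈ 0.702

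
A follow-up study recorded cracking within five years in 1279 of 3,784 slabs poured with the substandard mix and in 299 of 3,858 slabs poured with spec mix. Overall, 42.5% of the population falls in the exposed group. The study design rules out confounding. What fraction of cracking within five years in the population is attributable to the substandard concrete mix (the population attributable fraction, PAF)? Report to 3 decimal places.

PAF ≈ 0.588

p₁ = P(outcome | exposed) = 1279/3784 = 0.338
p₀ = P(outcome | unexposed) = 299/3858 = 0.077501
Overall risk P(Y=1) = π·p₁ + (1−π)·p₀ = 0.425×0.338 + 0.575×0.077501 = 0.18821.
Under exogeneity, PAF = [P(Y=1) − p₀] / P(Y=1).
PAF = (0.18821 − 0.077501) / 0.18821 ≈ 0.5882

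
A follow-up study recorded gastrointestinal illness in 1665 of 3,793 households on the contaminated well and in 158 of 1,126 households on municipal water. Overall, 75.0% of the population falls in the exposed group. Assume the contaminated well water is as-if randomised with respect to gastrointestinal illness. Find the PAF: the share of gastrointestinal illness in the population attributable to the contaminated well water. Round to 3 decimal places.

p₁ = P(outcome | exposed) = 1665/3793 = 0.43897
p₀ = P(outcome | unexposed) = 158/1126 = 0.14032
Overall risk P(Y=1) = π·p₁ + (1−π)·p₀ = 0.75×0.43897 + 0.25×0.14032 = 0.3643.
Under exogeneity, PAF = [P(Y=1) − p₀] / P(Y=1).
PAF = (0.3643 − 0.14032) / 0.3643 ≈ 0.6148

PAF ≈ 0.615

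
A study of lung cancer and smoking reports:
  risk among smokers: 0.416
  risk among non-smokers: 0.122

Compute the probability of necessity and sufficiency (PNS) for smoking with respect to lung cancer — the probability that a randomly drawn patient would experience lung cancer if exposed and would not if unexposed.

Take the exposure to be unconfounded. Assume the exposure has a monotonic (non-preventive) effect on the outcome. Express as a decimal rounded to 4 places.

Let p₁ = 0.416, p₀ = 0.122.
Under exogeneity and monotonicity, PNS = p₁ − p₀.
PNS = 0.416 − 0.122 = 0.294

PNS ≈ 0.2940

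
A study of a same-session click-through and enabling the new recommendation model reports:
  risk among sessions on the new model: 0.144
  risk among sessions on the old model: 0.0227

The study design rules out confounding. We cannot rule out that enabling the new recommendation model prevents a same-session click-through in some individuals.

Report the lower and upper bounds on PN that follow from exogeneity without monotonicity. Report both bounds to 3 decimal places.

0.842 ≤ PN ≤ 1.000

Let p₁ = 0.144, p₀ = 0.0227.
Under exogeneity alone the bounds on PN are max{0,(p₁−p₀)/p₁} ≤ PN ≤ min{1,(1−p₀)/p₁}.
  lower = (p₁ − p₀)/p₁ = 0.1213 / 0.144 ≈ 0.8424
  upper = min{1, (1 − p₀)/p₁} = 0.9773 / 0.144 ≈ 6.7868 → capped at 1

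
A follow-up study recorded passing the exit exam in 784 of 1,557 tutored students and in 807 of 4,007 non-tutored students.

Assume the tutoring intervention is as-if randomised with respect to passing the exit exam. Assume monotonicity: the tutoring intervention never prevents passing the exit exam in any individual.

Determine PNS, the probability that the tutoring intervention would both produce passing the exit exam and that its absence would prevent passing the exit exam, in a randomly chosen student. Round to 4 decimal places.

p₁ = P(outcome | exposed) = 784/1557 = 0.50353
p₀ = P(outcome | unexposed) = 807/4007 = 0.2014
Under exogeneity and monotonicity, PNS = p₁ − p₀.
PNS = 0.50353 − 0.2014 = 0.30213

PNS ≈ 0.3021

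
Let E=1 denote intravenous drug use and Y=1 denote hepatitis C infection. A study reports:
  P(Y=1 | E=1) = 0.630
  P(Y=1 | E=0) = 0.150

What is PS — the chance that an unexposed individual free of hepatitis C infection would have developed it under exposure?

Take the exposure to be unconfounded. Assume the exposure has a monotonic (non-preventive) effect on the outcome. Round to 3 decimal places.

PS ≈ 0.565

Let p₁ = 0.63, p₀ = 0.15.
Under exogeneity and monotonicity, PS = (p₁ − p₀) / (1 − p₀).
PS = (0.63 − 0.15) / (1 − 0.15) = 0.48 / 0.85 ≈ 0.5647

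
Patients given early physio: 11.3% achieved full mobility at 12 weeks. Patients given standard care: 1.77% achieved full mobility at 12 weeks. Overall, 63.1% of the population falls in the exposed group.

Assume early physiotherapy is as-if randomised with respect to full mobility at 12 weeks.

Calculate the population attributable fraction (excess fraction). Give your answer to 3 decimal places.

p₁ = 0.113, p₀ = 0.0177.
Overall risk P(Y=1) = π·p₁ + (1−π)·p₀ = 0.631×0.113 + 0.369×0.0177 = 0.077834.
Under exogeneity, PAF = [P(Y=1) − p₀] / P(Y=1).
PAF = (0.077834 − 0.0177) / 0.077834 ≈ 0.7726

PAF ≈ 0.773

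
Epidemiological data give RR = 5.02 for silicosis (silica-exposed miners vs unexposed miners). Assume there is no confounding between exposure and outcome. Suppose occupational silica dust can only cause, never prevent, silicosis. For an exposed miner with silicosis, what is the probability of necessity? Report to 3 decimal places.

Under exogeneity and monotonicity, PN = (RR − 1) / RR = 1 − 1/RR.
PN = (5.02 − 1) / 5.02 = 4.02 / 5.02 ≈ 0.8008

PN ≈ 0.801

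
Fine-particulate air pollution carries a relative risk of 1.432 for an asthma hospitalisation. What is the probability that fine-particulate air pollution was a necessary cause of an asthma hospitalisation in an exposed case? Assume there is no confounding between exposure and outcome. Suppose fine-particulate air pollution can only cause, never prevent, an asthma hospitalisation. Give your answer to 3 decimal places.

Under exogeneity and monotonicity, PN = (RR − 1) / RR = 1 − 1/RR.
PN = (1.432 − 1) / 1.432 = 0.432 / 1.432 ≈ 0.3017

PN ≈ 0.302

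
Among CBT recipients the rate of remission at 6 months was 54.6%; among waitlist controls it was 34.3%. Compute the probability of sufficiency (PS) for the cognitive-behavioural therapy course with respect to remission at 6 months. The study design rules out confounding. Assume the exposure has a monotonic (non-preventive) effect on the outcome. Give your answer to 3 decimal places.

p₁ = 0.546, p₀ = 0.343.
Under exogeneity and monotonicity, PS = (p₁ − p₀) / (1 − p₀).
PS = (0.546 − 0.343) / (1 − 0.343) = 0.203 / 0.657 ≈ 0.3090

PS ≈ 0.309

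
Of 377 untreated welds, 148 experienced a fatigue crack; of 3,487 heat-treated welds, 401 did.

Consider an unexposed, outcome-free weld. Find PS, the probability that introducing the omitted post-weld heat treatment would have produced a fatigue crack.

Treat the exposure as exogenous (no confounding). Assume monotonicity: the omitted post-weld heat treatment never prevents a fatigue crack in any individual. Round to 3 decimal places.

p₁ = P(outcome | exposed) = 148/377 = 0.39257
p₀ = P(outcome | unexposed) = 401/3487 = 0.115
Under exogeneity and monotonicity, PS = (p₁ − p₀) / (1 − p₀).
PS = (0.39257 − 0.115) / (1 − 0.115) = 0.27757 / 0.885 ≈ 0.3136

PS ≈ 0.314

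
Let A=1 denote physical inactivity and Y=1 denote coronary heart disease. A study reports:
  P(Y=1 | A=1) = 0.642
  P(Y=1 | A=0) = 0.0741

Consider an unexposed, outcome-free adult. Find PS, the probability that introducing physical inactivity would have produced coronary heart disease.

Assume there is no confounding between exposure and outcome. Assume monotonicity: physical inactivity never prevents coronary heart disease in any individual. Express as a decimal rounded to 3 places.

Let p₁ = 0.642, p₀ = 0.0741.
Under exogeneity and monotonicity, PS = (p₁ − p₀) / (1 − p₀).
PS = (0.642 − 0.0741) / (1 − 0.0741) = 0.5679 / 0.9259 ≈ 0.6133

PS ≈ 0.613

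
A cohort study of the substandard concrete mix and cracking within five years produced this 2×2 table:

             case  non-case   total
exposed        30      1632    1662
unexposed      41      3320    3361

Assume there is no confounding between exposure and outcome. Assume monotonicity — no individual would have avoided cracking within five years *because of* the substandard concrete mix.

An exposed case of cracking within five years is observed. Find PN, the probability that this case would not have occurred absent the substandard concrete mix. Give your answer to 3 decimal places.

PN ≈ 0.324

p₁ = P(outcome | exposed) = 30/1662 = 0.018051
p₀ = P(outcome | unexposed) = 41/3361 = 0.012199
Under exogeneity and monotonicity, PN = (p₁ − p₀)/p₁.
PN = (0.018051 − 0.012199) / 0.018051 ≈ 0.3242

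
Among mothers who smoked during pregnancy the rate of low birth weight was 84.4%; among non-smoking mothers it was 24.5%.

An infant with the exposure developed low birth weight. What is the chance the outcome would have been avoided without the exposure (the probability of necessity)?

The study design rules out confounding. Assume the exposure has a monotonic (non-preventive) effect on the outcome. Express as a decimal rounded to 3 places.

PN ≈ 0.710

p₁ = 0.844, p₀ = 0.245.
Under exogeneity and monotonicity, PN = (p₁ − p₀) / p₁.
PN = (0.844 − 0.245) / 0.844 = 0.599 / 0.844 ≈ 0.7097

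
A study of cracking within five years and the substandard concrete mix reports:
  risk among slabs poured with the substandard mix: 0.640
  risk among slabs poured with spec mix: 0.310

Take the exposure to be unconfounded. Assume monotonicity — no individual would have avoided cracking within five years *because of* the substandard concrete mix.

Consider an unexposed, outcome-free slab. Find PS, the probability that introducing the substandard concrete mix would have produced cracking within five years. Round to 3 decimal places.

PS ≈ 0.478

Let p₁ = 0.64, p₀ = 0.31.
Under exogeneity and monotonicity, PS = (p₁ − p₀) / (1 − p₀).
PS = (0.64 − 0.31) / (1 − 0.31) = 0.33 / 0.69 ≈ 0.4783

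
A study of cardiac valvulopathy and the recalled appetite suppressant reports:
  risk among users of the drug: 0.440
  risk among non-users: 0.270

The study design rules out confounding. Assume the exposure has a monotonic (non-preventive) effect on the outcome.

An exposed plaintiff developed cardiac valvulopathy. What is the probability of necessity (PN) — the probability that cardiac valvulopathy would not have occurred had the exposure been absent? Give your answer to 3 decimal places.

PN ≈ 0.386

Let p₁ = 0.44, p₀ = 0.27.
Under exogeneity and monotonicity, PN = (p₁ − p₀) / p₁.
PN = (0.44 − 0.27) / 0.44 = 0.17 / 0.44 ≈ 0.3864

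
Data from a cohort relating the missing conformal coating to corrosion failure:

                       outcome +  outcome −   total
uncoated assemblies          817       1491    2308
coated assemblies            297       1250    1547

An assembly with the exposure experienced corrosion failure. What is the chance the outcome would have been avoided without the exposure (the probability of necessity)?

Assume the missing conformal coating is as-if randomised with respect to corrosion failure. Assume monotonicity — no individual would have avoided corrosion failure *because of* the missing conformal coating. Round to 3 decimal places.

p₁ = P(outcome | exposed) = 817/2308 = 0.35399
p₀ = P(outcome | unexposed) = 297/1547 = 0.19198
Under exogeneity and monotonicity, PN = (p₁ − p₀)/p₁.
PN = (0.35399 − 0.19198) / 0.35399 ≈ 0.4576

PN ≈ 0.458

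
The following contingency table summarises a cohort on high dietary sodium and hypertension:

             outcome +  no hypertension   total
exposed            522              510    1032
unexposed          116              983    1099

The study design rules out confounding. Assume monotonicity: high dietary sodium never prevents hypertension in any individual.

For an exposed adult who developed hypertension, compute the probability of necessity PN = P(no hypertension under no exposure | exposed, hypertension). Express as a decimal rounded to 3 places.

PN ≈ 0.791

p₁ = P(outcome | exposed) = 522/1032 = 0.50581
p₀ = P(outcome | unexposed) = 116/1099 = 0.10555
Under exogeneity and monotonicity, PN = (p₁ − p₀)/p₁.
PN = (0.50581 − 0.10555) / 0.50581 ≈ 0.7913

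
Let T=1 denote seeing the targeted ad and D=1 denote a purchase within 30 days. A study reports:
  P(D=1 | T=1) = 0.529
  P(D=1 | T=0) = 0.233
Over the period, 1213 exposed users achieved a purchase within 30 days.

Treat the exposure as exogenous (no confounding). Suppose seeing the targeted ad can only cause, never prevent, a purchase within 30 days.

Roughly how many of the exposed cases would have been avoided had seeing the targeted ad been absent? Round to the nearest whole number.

Let p₁ = 0.529, p₀ = 0.233.
PN = (p₁ − p₀)/p₁ = (0.529 − 0.233) / 0.529 ≈ 0.55955.
Attributable cases ≈ PN × (exposed cases) = 0.55955 × 1213 ≈ 678.73.

about 679 cases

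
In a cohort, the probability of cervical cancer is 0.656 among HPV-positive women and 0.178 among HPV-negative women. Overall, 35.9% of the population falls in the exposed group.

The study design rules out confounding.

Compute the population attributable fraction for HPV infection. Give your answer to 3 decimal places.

PAF ≈ 0.491

Let p₁ = 0.656, p₀ = 0.178.
Overall risk P(Y=1) = π·p₁ + (1−π)·p₀ = 0.359×0.656 + 0.641×0.178 = 0.3496.
Under exogeneity, PAF = [P(Y=1) − p₀] / P(Y=1).
PAF = (0.3496 − 0.178) / 0.3496 ≈ 0.4908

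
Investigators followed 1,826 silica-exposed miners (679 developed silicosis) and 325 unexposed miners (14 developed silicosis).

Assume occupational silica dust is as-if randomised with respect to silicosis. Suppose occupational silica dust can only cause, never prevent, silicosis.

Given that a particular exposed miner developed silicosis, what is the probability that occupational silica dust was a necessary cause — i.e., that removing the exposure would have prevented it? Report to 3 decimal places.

PN ≈ 0.884

p₁ = P(outcome | exposed) = 679/1826 = 0.37185
p₀ = P(outcome | unexposed) = 14/325 = 0.043077
Under exogeneity and monotonicity, PN = (p₁ − p₀) / p₁.
PN = (0.37185 − 0.043077) / 0.37185 = 0.32877 / 0.37185 ≈ 0.8842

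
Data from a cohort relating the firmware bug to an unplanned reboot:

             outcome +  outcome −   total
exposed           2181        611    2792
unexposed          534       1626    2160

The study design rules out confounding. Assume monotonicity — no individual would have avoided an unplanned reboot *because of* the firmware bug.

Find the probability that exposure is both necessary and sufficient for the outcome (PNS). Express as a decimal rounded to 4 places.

PNS ≈ 0.5339

p₁ = P(outcome | exposed) = 2181/2792 = 0.78116
p₀ = P(outcome | unexposed) = 534/2160 = 0.24722
Under exogeneity and monotonicity, PNS = p₁ − p₀.
PNS = 0.78116 − 0.24722 = 0.53394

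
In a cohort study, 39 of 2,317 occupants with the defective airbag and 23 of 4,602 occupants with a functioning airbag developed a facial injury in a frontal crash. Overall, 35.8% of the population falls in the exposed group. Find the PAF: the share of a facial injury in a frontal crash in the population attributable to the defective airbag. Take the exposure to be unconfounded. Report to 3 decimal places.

p₁ = P(outcome | exposed) = 39/2317 = 0.016832
p₀ = P(outcome | unexposed) = 23/4602 = 0.0049978
Overall risk P(Y=1) = π·p₁ + (1−π)·p₀ = 0.358×0.016832 + 0.642×0.0049978 = 0.0092345.
Under exogeneity, PAF = [P(Y=1) − p₀] / P(Y=1).
PAF = (0.0092345 − 0.0049978) / 0.0092345 ≈ 0.4588

PAF ≈ 0.459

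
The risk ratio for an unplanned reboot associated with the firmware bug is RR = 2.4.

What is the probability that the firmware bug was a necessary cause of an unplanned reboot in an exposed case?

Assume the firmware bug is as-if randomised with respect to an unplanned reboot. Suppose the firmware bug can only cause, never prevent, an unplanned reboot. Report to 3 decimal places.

PN ≈ 0.583

Under exogeneity and monotonicity, PN = (RR − 1) / RR = 1 − 1/RR.
PN = (2.4 − 1) / 2.4 = 1.4 / 2.4 ≈ 0.5833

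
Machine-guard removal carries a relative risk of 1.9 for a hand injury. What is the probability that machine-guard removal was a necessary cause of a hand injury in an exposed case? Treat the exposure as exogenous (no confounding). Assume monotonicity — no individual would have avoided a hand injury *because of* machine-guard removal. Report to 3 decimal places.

PN ≈ 0.474

Under exogeneity and monotonicity, PN = (RR − 1) / RR = 1 − 1/RR.
PN = (1.9 − 1) / 1.9 = 0.9 / 1.9 ≈ 0.4737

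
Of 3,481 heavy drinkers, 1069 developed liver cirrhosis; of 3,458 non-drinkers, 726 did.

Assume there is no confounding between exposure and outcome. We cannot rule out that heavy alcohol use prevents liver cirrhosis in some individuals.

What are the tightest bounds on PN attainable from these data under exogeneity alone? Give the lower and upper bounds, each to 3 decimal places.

0.316 ≤ PN ≤ 1.000

p₁ = P(outcome | exposed) = 1069/3481 = 0.3071
p₀ = P(outcome | unexposed) = 726/3458 = 0.20995
Under exogeneity alone the bounds on PN are max{0,(p₁−p₀)/p₁} ≤ PN ≤ min{1,(1−p₀)/p₁}.
  lower = (p₁ − p₀)/p₁ = 0.097148 / 0.3071 ≈ 0.3163
  upper = min{1, (1 − p₀)/p₁} = 0.79005 / 0.3071 ≈ 2.5727 → capped at 1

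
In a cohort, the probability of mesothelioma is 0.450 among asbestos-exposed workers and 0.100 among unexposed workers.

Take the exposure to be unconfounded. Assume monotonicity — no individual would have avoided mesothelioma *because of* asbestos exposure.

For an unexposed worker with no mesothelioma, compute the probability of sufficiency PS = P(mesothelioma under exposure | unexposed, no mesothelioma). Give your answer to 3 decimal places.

PS ≈ 0.389

Let p₁ = 0.45, p₀ = 0.1.
Under exogeneity and monotonicity, PS = (p₁ − p₀) / (1 − p₀).
PS = (0.45 − 0.1) / (1 − 0.1) = 0.35 / 0.9 ≈ 0.3889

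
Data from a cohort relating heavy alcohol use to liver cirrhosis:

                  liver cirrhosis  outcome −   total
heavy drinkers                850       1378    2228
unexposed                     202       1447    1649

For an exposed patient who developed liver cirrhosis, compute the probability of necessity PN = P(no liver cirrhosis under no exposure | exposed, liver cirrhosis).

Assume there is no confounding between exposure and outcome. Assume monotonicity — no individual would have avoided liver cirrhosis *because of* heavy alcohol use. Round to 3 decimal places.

PN ≈ 0.679

p₁ = P(outcome | exposed) = 850/2228 = 0.38151
p₀ = P(outcome | unexposed) = 202/1649 = 0.1225
Under exogeneity and monotonicity, PN = (p₁ − p₀)/p₁.
PN = (0.38151 − 0.1225) / 0.38151 ≈ 0.6789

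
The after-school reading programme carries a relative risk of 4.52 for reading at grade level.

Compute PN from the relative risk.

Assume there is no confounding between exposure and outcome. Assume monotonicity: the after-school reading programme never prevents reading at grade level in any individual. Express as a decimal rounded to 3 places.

PN ≈ 0.779

Under exogeneity and monotonicity, PN = (RR − 1) / RR = 1 − 1/RR.
PN = (4.52 − 1) / 4.52 = 3.52 / 4.52 ≈ 0.7788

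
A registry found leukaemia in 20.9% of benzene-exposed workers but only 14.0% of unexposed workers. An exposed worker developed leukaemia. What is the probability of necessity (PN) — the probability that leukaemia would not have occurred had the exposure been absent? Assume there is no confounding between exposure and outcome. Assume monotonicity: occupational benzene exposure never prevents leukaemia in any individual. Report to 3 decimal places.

PN ≈ 0.330

p₁ = 0.209, p₀ = 0.14.
Under exogeneity and monotonicity, PN = (p₁ − p₀) / p₁.
PN = (0.209 − 0.14) / 0.209 = 0.069 / 0.209 ≈ 0.3301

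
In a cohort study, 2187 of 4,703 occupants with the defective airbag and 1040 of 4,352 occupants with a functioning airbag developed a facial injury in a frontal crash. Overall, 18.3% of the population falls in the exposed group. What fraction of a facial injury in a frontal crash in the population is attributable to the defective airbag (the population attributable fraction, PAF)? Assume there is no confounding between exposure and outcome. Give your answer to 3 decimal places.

PAF ≈ 0.148

p₁ = P(outcome | exposed) = 2187/4703 = 0.46502
p₀ = P(outcome | unexposed) = 1040/4352 = 0.23897
Overall risk P(Y=1) = π·p₁ + (1−π)·p₀ = 0.183×0.46502 + 0.817×0.23897 = 0.28034.
Under exogeneity, PAF = [P(Y=1) − p₀] / P(Y=1).
PAF = (0.28034 − 0.23897) / 0.28034 ≈ 0.1476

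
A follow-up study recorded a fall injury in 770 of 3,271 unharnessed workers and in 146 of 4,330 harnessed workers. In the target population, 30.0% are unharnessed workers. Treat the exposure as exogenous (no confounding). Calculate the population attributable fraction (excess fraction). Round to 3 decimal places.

p₁ = P(outcome | exposed) = 770/3271 = 0.2354
p₀ = P(outcome | unexposed) = 146/4330 = 0.033718
Overall risk P(Y=1) = π·p₁ + (1−π)·p₀ = 0.3×0.2354 + 0.7×0.033718 = 0.094223.
Under exogeneity, PAF = [P(Y=1) − p₀] / P(Y=1).
PAF = (0.094223 − 0.033718) / 0.094223 ≈ 0.6421

PAF ≈ 0.642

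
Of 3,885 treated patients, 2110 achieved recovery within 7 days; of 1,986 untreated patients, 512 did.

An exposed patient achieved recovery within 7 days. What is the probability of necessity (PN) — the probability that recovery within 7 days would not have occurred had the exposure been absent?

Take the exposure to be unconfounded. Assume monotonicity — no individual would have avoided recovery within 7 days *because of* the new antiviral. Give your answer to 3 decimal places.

p₁ = P(outcome | exposed) = 2110/3885 = 0.54311
p₀ = P(outcome | unexposed) = 512/1986 = 0.2578
Under exogeneity and monotonicity, PN = (p₁ − p₀) / p₁.
PN = (0.54311 − 0.2578) / 0.54311 = 0.28531 / 0.54311 ≈ 0.5253

PN ≈ 0.525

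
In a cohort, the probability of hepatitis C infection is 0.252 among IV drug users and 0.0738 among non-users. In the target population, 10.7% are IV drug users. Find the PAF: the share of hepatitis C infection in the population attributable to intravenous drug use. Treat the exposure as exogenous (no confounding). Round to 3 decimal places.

PAF ≈ 0.205

Let p₁ = 0.252, p₀ = 0.0738.
Overall risk P(Y=1) = π·p₁ + (1−π)·p₀ = 0.107×0.252 + 0.893×0.0738 = 0.092867.
Under exogeneity, PAF = [P(Y=1) − p₀] / P(Y=1).
PAF = (0.092867 − 0.0738) / 0.092867 ≈ 0.2053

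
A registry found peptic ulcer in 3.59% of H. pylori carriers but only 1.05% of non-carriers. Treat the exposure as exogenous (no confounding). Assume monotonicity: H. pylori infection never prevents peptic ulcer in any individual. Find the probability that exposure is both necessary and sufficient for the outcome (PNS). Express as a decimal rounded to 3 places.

PNS ≈ 0.025

p₁ = 0.0359, p₀ = 0.0105.
Under exogeneity and monotonicity, PNS = p₁ − p₀.
PNS = 0.0359 − 0.0105 = 0.0254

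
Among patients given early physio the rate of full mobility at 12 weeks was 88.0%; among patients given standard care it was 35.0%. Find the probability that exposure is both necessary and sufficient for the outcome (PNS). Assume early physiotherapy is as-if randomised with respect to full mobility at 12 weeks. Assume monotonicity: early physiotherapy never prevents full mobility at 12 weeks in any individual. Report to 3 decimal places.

p₁ = 0.88, p₀ = 0.35.
Under exogeneity and monotonicity, PNS = p₁ − p₀.
PNS = 0.88 − 0.35 = 0.53

PNS ≈ 0.530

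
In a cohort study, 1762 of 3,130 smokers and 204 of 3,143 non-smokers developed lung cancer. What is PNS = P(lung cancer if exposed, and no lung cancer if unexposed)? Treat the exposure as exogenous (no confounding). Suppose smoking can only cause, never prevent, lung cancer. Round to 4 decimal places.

p₁ = P(outcome | exposed) = 1762/3130 = 0.56294
p₀ = P(outcome | unexposed) = 204/3143 = 0.064906
Under exogeneity and monotonicity, PNS = p₁ − p₀.
PNS = 0.56294 − 0.064906 = 0.49803

PNS ≈ 0.4980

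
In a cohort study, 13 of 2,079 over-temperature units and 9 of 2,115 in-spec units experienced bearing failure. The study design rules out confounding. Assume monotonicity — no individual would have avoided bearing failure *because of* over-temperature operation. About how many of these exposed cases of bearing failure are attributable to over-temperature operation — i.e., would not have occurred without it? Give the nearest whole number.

about 4 cases

p₁ = P(outcome | exposed) = 13/2079 = 0.006253
p₀ = P(outcome | unexposed) = 9/2115 = 0.0042553
PN = (p₁ − p₀)/p₁ = (0.006253 − 0.0042553) / 0.006253 ≈ 0.31948.
Attributable cases ≈ PN × (exposed cases) = 0.31948 × 13 ≈ 4.15.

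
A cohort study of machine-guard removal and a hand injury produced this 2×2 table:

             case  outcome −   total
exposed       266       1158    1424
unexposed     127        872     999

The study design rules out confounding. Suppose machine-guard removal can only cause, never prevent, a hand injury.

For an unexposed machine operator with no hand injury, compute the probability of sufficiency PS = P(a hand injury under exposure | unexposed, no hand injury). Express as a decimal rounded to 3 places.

PS ≈ 0.068

p₁ = P(outcome | exposed) = 266/1424 = 0.1868
p₀ = P(outcome | unexposed) = 127/999 = 0.12713
Under exogeneity and monotonicity, PS = (p₁ − p₀)/(1 − p₀).
PS = (0.1868 − 0.12713) / 0.87287 ≈ 0.0684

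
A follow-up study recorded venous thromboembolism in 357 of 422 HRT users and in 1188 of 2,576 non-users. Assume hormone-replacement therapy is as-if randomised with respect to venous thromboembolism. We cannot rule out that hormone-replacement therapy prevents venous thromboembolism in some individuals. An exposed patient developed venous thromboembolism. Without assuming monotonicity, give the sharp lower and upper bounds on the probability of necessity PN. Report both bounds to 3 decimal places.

0.455 ≤ PN ≤ 0.637

p₁ = P(outcome | exposed) = 357/422 = 0.84597
p₀ = P(outcome | unexposed) = 1188/2576 = 0.46118
Under exogeneity alone the bounds on PN are max{0,(p₁−p₀)/p₁} ≤ PN ≤ min{1,(1−p₀)/p₁}.
  lower = (p₁ − p₀)/p₁ = 0.38479 / 0.84597 ≈ 0.4549
  upper = min{1, (1 − p₀)/p₁} = 0.53882 / 0.84597 ≈ 0.6369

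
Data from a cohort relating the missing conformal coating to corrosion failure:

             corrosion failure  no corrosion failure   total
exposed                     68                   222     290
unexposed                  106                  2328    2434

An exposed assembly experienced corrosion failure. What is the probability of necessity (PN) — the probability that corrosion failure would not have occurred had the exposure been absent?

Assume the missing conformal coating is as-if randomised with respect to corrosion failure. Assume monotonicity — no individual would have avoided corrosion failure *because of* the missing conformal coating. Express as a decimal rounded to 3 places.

p₁ = P(outcome | exposed) = 68/290 = 0.23448
p₀ = P(outcome | unexposed) = 106/2434 = 0.04355
Under exogeneity and monotonicity, PN = (p₁ − p₀)/p₁.
PN = (0.23448 − 0.04355) / 0.23448 ≈ 0.8143

PN ≈ 0.814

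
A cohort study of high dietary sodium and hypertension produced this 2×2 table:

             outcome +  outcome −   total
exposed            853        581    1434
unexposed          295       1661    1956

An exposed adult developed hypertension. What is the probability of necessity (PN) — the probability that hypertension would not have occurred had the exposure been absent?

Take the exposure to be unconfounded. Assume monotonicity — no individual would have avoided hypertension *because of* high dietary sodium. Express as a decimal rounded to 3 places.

p₁ = P(outcome | exposed) = 853/1434 = 0.59484
p₀ = P(outcome | unexposed) = 295/1956 = 0.15082
Under exogeneity and monotonicity, PN = (p₁ − p₀) / p₁.
PN = (0.59484 − 0.15082) / 0.59484 = 0.44402 / 0.59484 ≈ 0.7465

PN ≈ 0.746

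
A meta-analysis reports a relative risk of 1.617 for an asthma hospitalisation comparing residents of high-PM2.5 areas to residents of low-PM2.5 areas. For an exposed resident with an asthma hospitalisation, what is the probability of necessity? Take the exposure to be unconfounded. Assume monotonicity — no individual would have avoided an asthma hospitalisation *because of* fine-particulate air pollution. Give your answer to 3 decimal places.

Under exogeneity and monotonicity, PN = (RR − 1) / RR = 1 − 1/RR.
PN = (1.617 − 1) / 1.617 = 0.617 / 1.617 ≈ 0.3816

PN ≈ 0.382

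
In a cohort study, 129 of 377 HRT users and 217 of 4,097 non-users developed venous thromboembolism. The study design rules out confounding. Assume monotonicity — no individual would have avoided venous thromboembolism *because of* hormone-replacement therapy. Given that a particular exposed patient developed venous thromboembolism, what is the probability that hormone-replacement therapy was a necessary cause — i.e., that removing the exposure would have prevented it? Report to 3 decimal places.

PN ≈ 0.845

p₁ = P(outcome | exposed) = 129/377 = 0.34218
p₀ = P(outcome | unexposed) = 217/4097 = 0.052966
Under exogeneity and monotonicity, PN = (p₁ − p₀) / p₁.
PN = (0.34218 − 0.052966) / 0.34218 = 0.28921 / 0.34218 ≈ 0.8452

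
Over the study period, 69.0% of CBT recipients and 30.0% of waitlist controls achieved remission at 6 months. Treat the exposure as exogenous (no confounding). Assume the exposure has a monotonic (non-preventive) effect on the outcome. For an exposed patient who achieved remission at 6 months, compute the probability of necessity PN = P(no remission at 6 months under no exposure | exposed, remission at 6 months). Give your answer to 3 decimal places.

p₁ = 0.69, p₀ = 0.3.
Under exogeneity and monotonicity, PN = (p₁ − p₀) / p₁.
PN = (0.69 − 0.3) / 0.69 = 0.39 / 0.69 ≈ 0.5652

PN ≈ 0.565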